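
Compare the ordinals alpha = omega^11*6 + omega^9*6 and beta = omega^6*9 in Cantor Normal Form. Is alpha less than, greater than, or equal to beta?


Compare term by term from highest exponent:
alpha = omega^11*6 + omega^9*6
beta = omega^6*9
Term 1: alpha has omega^11*6, beta has omega^6*9
Term 2: alpha has omega^9*6, beta has omega^0*0
Result: alpha > beta

alpha > beta


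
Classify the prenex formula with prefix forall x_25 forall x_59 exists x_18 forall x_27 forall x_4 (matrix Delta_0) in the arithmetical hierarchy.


Leading quantifier is forall, so the class is Pi.
Number of quantifier blocks = alternations + 1 = 2 + 1 = 3.
Classification: Pi_3

Pi_3


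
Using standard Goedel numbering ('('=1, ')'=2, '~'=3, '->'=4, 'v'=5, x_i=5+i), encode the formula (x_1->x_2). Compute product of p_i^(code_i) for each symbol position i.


Formula: (x_1->x_2)
Symbol codes: [1, 6, 4, 7, 2]
Primes: [2, 3, 5, 7, 11]
p_1^1 = 2^1 = 2
p_2^6 = 3^6 = 729
p_3^4 = 5^4 = 625
p_4^7 = 7^7 = 823543
p_5^2 = 11^2 = 121
Product = 90804880608750

90804880608750


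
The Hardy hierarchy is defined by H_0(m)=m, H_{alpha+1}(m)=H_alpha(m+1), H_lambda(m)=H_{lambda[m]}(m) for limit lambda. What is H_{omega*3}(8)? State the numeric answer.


H_{omega*3}(8):
For the Hardy hierarchy, H_{omega*k}(n) = 2^k * n.
2^3 = 8.
8 * 8 = 64

64


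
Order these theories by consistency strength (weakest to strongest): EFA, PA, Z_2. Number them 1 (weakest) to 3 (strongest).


Ordering by consistency strength:
1. EFA
2. PA
3. Z_2


EFA=1, PA=2, Z_2=3


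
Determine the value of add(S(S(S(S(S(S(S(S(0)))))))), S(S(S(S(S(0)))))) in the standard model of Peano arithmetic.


add(S^8(0), S^5(0)):
S^8(0) = 8
S^5(0) = 5
8 + 5 = 13

13


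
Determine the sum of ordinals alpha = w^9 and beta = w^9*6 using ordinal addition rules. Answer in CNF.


Ordinal addition w^9 + w^9*6:
Both terms have the same exponent 9.
w^e*c + w^e*d = w^e*(c+d).
Result = w^9*(1+6) = w^9*7

w^9*7


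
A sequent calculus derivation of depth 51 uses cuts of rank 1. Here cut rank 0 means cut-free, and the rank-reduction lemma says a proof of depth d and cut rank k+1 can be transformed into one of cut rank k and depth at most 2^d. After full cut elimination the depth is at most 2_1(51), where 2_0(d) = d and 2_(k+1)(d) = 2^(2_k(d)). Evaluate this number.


Each rank reduction sends depth d to at most 2^d; cut rank r needs r reductions.
2_0(51) = 51
2_1(51) = 2^51 = 2251799813685248
Cut-free depth bound = 2251799813685248

2251799813685248


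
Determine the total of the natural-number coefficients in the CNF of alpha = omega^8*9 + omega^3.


CNF: omega^8*9 + omega^3
Coefficients: 9 + 1 = 10

10


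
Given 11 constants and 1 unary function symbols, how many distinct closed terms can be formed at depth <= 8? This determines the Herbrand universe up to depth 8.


Herbrand terms by depth:
Depth 0: 11 constants
Depth 1: 11 new terms (running total: 22)
Depth 2: 11 new terms (running total: 33)
Depth 3: 11 new terms (running total: 44)
Depth 4: 11 new terms (running total: 55)
Depth 5: 11 new terms (running total: 66)
Depth 6: 11 new terms (running total: 77)
Depth 7: 11 new terms (running total: 88)
Depth 8: 11 new terms (running total: 99)
Total distinct ground terms = 99

99


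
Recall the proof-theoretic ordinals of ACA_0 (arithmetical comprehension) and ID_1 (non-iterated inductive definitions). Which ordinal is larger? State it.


Proof-theoretic ordinal of ACA_0 (arithmetical comprehension): epsilon_0
Proof-theoretic ordinal of ID_1 (non-iterated inductive definitions): psi_0(epsilon_{Omega+1})
Comparing: epsilon_0 < psi_0(epsilon_{Omega+1}).
The larger ordinal is psi_0(epsilon_{Omega+1}) (from ID_1 (non-iterated inductive definitions)).

psi_0(epsilon_{Omega+1})


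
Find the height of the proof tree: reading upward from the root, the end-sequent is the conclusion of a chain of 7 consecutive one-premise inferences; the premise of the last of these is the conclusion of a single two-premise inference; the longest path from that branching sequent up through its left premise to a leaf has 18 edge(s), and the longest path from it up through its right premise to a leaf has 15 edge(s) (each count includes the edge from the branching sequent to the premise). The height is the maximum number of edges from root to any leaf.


Longest path through the left premise: 18 edges (measured from the branching sequent)
Longest path through the right premise: 15 edges
Height of the subtree rooted at the branching sequent: max(18, 15) = 18
The branching sequent sits 7 edges above the root (the chain of one-premise inferences), so height = 18 + 7 = 25

25


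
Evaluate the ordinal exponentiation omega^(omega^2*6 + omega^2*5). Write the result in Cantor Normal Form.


omega^(omega^2*6 + omega^2*5):
Both terms of the exponent have the same exponent 2, so they merge: omega^2*6 + omega^2*5 = omega^2*(6+5) = omega^2*11.
omega raised to a CNF ordinal is a single CNF term: Result = omega^(omega^2*11)

omega^(omega^2*11)


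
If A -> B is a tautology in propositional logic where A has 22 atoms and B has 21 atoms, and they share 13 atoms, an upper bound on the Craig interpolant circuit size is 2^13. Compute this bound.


Shared atoms = 13
Craig interpolant size bound = 2^13
= 8192

8192


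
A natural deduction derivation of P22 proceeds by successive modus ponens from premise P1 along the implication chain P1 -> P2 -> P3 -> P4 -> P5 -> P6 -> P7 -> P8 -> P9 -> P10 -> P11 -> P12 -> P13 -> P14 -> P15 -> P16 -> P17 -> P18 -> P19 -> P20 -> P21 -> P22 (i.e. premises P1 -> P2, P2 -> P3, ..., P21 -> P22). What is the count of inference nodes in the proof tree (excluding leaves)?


We have a chain: P1 -> P2 -> P3 -> P4 -> P5 -> P6 -> P7 -> P8 -> P9 -> P10 -> P11 -> P12 -> P13 -> P14 -> P15 -> P16 -> P17 -> P18 -> P19 -> P20 -> P21 -> P22.
Each modus ponens application produces the next variable.
The chain has 22 propositions, so 22-1 = 21 modus ponens steps.
Total inference nodes = 21

21


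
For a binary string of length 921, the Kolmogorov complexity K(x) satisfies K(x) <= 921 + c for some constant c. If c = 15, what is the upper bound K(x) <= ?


K(x) <= |x| + c = 921 + 15 = 936

936


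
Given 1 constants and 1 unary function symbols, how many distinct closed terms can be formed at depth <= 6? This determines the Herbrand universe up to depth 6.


Herbrand terms by depth:
Depth 0: 1 constants
Depth 1: 1 new terms (running total: 2)
Depth 2: 1 new terms (running total: 3)
Depth 3: 1 new terms (running total: 4)
Depth 4: 1 new terms (running total: 5)
Depth 5: 1 new terms (running total: 6)
Depth 6: 1 new terms (running total: 7)
Total distinct ground terms = 7

7


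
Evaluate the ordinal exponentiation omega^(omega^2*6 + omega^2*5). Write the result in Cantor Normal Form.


omega^(omega^2*6 + omega^2*5):
Both terms of the exponent have the same exponent 2, so they merge: omega^2*6 + omega^2*5 = omega^2*(6+5) = omega^2*11.
omega raised to a CNF ordinal is a single CNF term: Result = omega^(omega^2*11)

omega^(omega^2*11)


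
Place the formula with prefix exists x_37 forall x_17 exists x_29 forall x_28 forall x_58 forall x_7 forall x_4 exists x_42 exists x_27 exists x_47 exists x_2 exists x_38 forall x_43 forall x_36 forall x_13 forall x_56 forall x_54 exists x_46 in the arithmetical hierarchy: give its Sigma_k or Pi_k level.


Leading quantifier is exists, so the class is Sigma.
Number of quantifier blocks = alternations + 1 = 6 + 1 = 7.
Classification: Sigma_7

Sigma_7


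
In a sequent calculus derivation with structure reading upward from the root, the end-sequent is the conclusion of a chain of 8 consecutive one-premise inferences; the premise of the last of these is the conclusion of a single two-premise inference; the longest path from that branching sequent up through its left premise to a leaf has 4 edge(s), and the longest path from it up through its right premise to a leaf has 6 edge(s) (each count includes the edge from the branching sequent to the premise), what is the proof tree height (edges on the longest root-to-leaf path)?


Longest path through the left premise: 4 edges (measured from the branching sequent)
Longest path through the right premise: 6 edges
Height of the subtree rooted at the branching sequent: max(4, 6) = 6
The branching sequent sits 8 edges above the root (the chain of one-premise inferences), so height = 6 + 8 = 14

14


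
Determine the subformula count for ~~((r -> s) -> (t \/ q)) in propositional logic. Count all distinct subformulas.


Formula: ~~((r -> s) -> (t \/ q))
Subformulas found:
  1. q
  2. s
  3. r
  4. t
  5. (r -> s)
  6. (t \/ q)
  7. ((r -> s) -> (t \/ q))
  8. ~((r -> s) -> (t \/ q))
  9. ~~((r -> s) -> (t \/ q))
Total distinct subformulas = 9

9


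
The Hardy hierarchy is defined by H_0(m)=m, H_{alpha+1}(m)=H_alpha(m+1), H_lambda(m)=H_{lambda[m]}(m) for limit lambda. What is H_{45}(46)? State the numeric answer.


H_45(46):
For finite ordinals k, H_k(n) = n + k (each successor step adds 1).
H_45(46) = 46 + 45 = 91

91


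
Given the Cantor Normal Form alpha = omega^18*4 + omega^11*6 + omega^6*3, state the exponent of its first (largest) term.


CNF: omega^18*4 + omega^11*6 + omega^6*3
The leading term is omega^18*4, which has exponent 18.

18


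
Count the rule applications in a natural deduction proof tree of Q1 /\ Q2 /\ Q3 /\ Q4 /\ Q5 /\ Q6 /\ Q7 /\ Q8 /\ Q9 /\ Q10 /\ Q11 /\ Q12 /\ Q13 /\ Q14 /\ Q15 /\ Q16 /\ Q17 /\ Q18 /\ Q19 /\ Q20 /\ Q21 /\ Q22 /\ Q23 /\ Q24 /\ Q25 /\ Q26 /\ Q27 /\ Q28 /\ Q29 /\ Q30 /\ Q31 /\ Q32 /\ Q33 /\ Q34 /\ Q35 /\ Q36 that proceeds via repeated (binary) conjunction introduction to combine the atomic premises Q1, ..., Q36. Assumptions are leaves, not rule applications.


The target conjunction has 36 conjuncts, i.e. 35 binary /\ connectives.
Each conjunction-intro joins two pieces, so 36 atoms require 36-1 = 35 applications.
Total inference nodes = 35

35


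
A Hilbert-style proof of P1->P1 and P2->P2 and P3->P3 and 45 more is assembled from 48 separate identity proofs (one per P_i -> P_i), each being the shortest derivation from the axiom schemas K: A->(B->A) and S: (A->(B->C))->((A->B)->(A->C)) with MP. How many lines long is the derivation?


The shortest proof of A->A from K and S in the Hilbert calculus has exactly 5 lines:
(1) K instance A->((A->A)->A), (2) S instance, (3) MP on 1,2, (4) K instance A->(A->A), (5) MP on 3,4.
For 48 independent identities: 48 * 5 = 240 lines total.

240


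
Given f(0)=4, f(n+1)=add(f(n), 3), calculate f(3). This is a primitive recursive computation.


f(0) = 4
f(1) = add(f(0), 3) = add(4, 3) = 7
f(2) = add(f(1), 3) = add(7, 3) = 10
f(3) = add(f(2), 3) = add(10, 3) = 13


13


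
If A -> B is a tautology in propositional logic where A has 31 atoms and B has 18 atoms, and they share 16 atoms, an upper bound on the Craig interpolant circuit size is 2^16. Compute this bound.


Shared atoms = 16
Craig interpolant size bound = 2^16
= 65536

65536


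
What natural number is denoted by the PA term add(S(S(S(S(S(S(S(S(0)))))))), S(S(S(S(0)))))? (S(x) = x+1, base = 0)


add(S^8(0), S^4(0)):
S^8(0) = 8
S^4(0) = 4
8 + 4 = 12

12


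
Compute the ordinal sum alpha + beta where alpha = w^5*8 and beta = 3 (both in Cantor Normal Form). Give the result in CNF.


Ordinal addition w^5*8 + 3:
Leading exponent of alpha (5) > leading exponent of beta (0).
Since alpha's term has higher exponent than beta's leading term,
the sum is simply alpha followed by beta.
Result = w^5*8 + 3

w^5*8 + 3


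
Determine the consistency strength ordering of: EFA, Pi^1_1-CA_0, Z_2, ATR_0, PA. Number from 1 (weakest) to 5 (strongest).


Ordering by consistency strength:
1. EFA
2. PA
3. ATR_0
4. Pi^1_1-CA_0
5. Z_2


EFA=1, Pi^1_1-CA_0=4, Z_2=5, ATR_0=3, PA=2


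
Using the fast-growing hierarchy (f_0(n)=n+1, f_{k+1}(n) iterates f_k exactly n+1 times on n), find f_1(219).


f_1(219) = f_0^220(219)
f_0 adds 1 each time, applied 220 times.
f_1(219) = 219 + 220 = 439

439


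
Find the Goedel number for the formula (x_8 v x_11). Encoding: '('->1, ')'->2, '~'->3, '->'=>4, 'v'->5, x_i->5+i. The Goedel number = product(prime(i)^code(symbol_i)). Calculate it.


Formula: (x_8 v x_11)
Symbol codes: [1, 13, 5, 16, 2]
Primes: [2, 3, 5, 7, 11]
p_1^1 = 2^1 = 2
p_2^13 = 3^13 = 1594323
p_3^5 = 5^5 = 3125
p_4^16 = 7^16 = 33232930569601
p_5^2 = 11^2 = 121
Product = 40069169333166718686768750

40069169333166718686768750


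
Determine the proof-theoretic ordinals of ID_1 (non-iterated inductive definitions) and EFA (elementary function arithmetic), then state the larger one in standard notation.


Proof-theoretic ordinal of ID_1 (non-iterated inductive definitions): psi_0(epsilon_{Omega+1})
Proof-theoretic ordinal of EFA (elementary function arithmetic): omega^3
Comparing: omega^3 < psi_0(epsilon_{Omega+1}).
The larger ordinal is psi_0(epsilon_{Omega+1}) (from ID_1 (non-iterated inductive definitions)).

psi_0(epsilon_{Omega+1})


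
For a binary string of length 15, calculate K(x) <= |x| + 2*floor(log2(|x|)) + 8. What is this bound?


floor(log2(15)) = 3
2 * 3 = 6
K(x) <= 15 + 6 + 8 = 29

29


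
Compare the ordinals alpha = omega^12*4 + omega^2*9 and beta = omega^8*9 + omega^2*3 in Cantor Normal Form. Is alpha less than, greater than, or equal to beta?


Compare term by term from highest exponent:
alpha = omega^12*4 + omega^2*9
beta = omega^8*9 + omega^2*3
Term 1: alpha has omega^12*4, beta has omega^8*9
Term 2: alpha has omega^2*9, beta has omega^2*3
Result: alpha > beta

alpha > beta


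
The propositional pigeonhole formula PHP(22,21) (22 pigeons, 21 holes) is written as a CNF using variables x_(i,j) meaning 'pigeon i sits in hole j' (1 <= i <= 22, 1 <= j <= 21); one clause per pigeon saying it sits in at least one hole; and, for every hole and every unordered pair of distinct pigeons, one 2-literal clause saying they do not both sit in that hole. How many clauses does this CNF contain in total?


PHP(22,21): 22 pigeons, 21 holes, 22*21 = 462 variables.
- pigeon clauses: one per pigeon -> 22 clauses
- hole clauses: 21 holes * C(22,2) = 21 * 231 -> 4851 clauses
Total clauses = 22 + 4851 = 4873

4873


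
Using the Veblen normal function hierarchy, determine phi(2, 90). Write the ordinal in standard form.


phi(2, 90):
phi(2, beta) = zeta_beta (the beta-th zeta number, fixed point of epsilon).
phi(2, 90) = zeta_90

zeta_90


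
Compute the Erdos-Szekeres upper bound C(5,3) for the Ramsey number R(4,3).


R(4,3) <= C(4+3-2, 4-1) = C(5, 3)
C(5, 3) = 5! / (3! * 2!)
= 10

10


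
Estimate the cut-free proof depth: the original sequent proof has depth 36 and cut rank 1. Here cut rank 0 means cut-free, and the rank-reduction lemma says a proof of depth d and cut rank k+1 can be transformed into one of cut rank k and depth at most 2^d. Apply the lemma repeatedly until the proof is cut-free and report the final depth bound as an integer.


Each rank reduction sends depth d to at most 2^d; cut rank r needs r reductions.
2_0(36) = 36
2_1(36) = 2^36 = 68719476736
Cut-free depth bound = 68719476736

68719476736


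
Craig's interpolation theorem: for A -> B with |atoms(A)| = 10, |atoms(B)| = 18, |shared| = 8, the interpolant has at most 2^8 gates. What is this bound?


Shared atoms = 8
Craig interpolant size bound = 2^8
= 256

256


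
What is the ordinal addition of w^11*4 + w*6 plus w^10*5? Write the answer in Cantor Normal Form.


Ordinal addition (w^11*4 + w*6) + w^10*5:
alpha's leading term has exponent 11 > beta's exponent 10, so it survives.
alpha's tail term has exponent 1 < beta's exponent 10, so it is absorbed by beta.
In ordinal addition, any term followed by a strictly larger-exponent term is absorbed.
Result = w^11*4 + w^10*5

w^11*4 + w^10*5


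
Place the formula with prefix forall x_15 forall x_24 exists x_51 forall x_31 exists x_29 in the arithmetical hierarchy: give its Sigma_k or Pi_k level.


Leading quantifier is forall, so the class is Pi.
Number of quantifier blocks = alternations + 1 = 3 + 1 = 4.
Classification: Pi_4

Pi_4


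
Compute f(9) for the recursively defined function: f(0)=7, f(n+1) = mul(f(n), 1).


f(0) = 7
f(1) = mul(f(0), 1) = mul(7, 1) = 7
f(2) = mul(f(1), 1) = mul(7, 1) = 7
f(3) = mul(f(2), 1) = mul(7, 1) = 7
f(4) = mul(f(3), 1) = mul(7, 1) = 7
f(5) = mul(f(4), 1) = mul(7, 1) = 7
f(6) = mul(f(5), 1) = mul(7, 1) = 7
f(7) = mul(f(6), 1) = mul(7, 1) = 7
f(8) = mul(f(7), 1) = mul(7, 1) = 7
f(9) = mul(f(8), 1) = mul(7, 1) = 7


7


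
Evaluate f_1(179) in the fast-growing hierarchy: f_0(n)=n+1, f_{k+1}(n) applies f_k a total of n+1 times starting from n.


f_1(179) = f_0^180(179)
f_0 adds 1 each time, applied 180 times.
f_1(179) = 179 + 180 = 359

359


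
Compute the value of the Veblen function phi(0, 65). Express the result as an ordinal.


phi(0, 65):
phi(0, beta) = omega^beta by definition.
phi(0, 65) = omega^65

omega^65


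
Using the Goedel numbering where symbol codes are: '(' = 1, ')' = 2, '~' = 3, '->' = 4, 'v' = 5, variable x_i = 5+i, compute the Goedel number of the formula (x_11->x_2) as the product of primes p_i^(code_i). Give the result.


Formula: (x_11->x_2)
Symbol codes: [1, 16, 4, 7, 2]
Primes: [2, 3, 5, 7, 11]
p_1^1 = 2^1 = 2
p_2^16 = 3^16 = 43046721
p_3^4 = 5^4 = 625
p_4^7 = 7^7 = 823543
p_5^2 = 11^2 = 121
Product = 5361937395066078750

5361937395066078750


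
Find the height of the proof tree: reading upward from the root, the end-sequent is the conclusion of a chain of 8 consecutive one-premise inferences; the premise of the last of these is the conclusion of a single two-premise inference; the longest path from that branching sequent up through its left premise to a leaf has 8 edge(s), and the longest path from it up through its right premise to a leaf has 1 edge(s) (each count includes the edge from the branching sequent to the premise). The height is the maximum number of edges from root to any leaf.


Longest path through the left premise: 8 edges (measured from the branching sequent)
Longest path through the right premise: 1 edges
Height of the subtree rooted at the branching sequent: max(8, 1) = 8
The branching sequent sits 8 edges above the root (the chain of one-premise inferences), so height = 8 + 8 = 16

16


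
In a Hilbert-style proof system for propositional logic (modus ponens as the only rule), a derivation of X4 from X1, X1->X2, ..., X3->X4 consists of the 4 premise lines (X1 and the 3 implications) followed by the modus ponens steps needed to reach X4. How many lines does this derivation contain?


We have 4 premise lines: X1 and 3 implications.
Each implication is detached once by MP, giving 3 MP lines.
4 premise lines + 3 MP lines = 7 total lines.

7


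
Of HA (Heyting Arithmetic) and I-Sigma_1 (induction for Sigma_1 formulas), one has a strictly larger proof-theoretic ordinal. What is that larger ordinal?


Proof-theoretic ordinal of HA (Heyting Arithmetic): epsilon_0
Proof-theoretic ordinal of I-Sigma_1 (induction for Sigma_1 formulas): omega^omega
Comparing: omega^omega < epsilon_0.
The larger ordinal is epsilon_0 (from HA (Heyting Arithmetic)).

epsilon_0


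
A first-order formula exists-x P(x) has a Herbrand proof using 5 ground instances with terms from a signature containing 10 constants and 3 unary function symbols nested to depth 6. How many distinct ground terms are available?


Herbrand terms by depth:
Depth 0: 10 constants
Depth 1: 30 new terms (running total: 40)
Depth 2: 90 new terms (running total: 130)
Depth 3: 270 new terms (running total: 400)
Depth 4: 810 new terms (running total: 1210)
Depth 5: 2430 new terms (running total: 3640)
Depth 6: 7290 new terms (running total: 10930)
Total distinct ground terms = 10930

10930


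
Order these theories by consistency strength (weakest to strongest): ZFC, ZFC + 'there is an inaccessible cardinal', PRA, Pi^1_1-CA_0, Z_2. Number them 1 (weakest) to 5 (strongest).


Ordering by consistency strength:
1. PRA
2. Pi^1_1-CA_0
3. Z_2
4. ZFC
5. ZFC + 'there is an inaccessible cardinal'


ZFC=4, ZFC + 'there is an inaccessible cardinal'=5, PRA=1, Pi^1_1-CA_0=2, Z_2=3


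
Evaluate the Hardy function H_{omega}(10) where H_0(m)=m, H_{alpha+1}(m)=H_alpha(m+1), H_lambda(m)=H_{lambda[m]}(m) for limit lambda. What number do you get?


H_{omega}(10):
H_omega(m) = H_m(m) = m + m = 2m.
Result = 2 * 10 = 20

20


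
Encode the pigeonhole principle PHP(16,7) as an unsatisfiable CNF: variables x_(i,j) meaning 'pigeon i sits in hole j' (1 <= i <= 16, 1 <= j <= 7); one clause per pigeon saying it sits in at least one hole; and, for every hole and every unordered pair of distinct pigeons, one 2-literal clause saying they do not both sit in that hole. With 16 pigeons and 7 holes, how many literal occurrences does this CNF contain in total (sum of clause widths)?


PHP(16,7): 16 pigeons, 7 holes, 16*7 = 112 variables.
- pigeon clauses: one per pigeon -> 16 clauses of width 7 -> 112 literals
- hole clauses: 7 holes * C(16,2) = 7 * 120 -> 840 clauses of width 2 -> 1680 literals
Total literal occurrences = 112 + 1680 = 1792

1792


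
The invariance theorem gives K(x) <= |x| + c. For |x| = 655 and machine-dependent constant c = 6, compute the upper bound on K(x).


K(x) <= |x| + c = 655 + 6 = 661

661


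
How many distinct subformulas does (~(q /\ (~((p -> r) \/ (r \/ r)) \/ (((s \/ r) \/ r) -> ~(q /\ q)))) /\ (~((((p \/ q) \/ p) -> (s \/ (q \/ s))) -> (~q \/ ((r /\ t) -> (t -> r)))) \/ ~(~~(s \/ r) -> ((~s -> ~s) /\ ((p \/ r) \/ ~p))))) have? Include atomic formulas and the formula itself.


Formula: (~(q /\ (~((p -> r) \/ (r \/ r)) \/ (((s \/ r) \/ r) -> ~(q /\ q)))) /\ (~((((p \/ q) \/ p) -> (s \/ (q \/ s))) -> (~q \/ ((r /\ t) -> (t -> r)))) \/ ~(~~(s \/ r) -> ((~s -> ~s) /\ ((p \/ r) \/ ~p)))))
Subformulas found:
  1. r
  2. p
  3. q
  4. s
  5. t
  6. ~p
  7. ~s
  8. ~q
  9. (t -> r)
  10. (q /\ q)
  11. (r \/ r)
  12. (q \/ s)
  13. (r /\ t)
  14. (p -> r)
  15. (s \/ r)
  16. (p \/ q)
  17. (p \/ r)
  18. ~(s \/ r)
  19. ~(q /\ q)
  20. ~~(s \/ r)
  21. (~s -> ~s)
  22. (s \/ (q \/ s))
  23. ((s \/ r) \/ r)
  24. ((p \/ q) \/ p)
  25. ((p \/ r) \/ ~p)
  26. ((r /\ t) -> (t -> r))
  27. ((p -> r) \/ (r \/ r))
  28. ~((p -> r) \/ (r \/ r))
  29. (((s \/ r) \/ r) -> ~(q /\ q))
  30. (~q \/ ((r /\ t) -> (t -> r)))
  31. ((~s -> ~s) /\ ((p \/ r) \/ ~p))
  32. (((p \/ q) \/ p) -> (s \/ (q \/ s)))
  33. (~~(s \/ r) -> ((~s -> ~s) /\ ((p \/ r) \/ ~p)))
  34. ~(~~(s \/ r) -> ((~s -> ~s) /\ ((p \/ r) \/ ~p)))
  35. (~((p -> r) \/ (r \/ r)) \/ (((s \/ r) \/ r) -> ~(q /\ q)))
  36. (q /\ (~((p -> r) \/ (r \/ r)) \/ (((s \/ r) \/ r) -> ~(q /\ q))))
  37. ~(q /\ (~((p -> r) \/ (r \/ r)) \/ (((s \/ r) \/ r) -> ~(q /\ q))))
  38. ((((p \/ q) \/ p) -> (s \/ (q \/ s))) -> (~q \/ ((r /\ t) -> (t -> r))))
  39. ~((((p \/ q) \/ p) -> (s \/ (q \/ s))) -> (~q \/ ((r /\ t) -> (t -> r))))
  40. (~((((p \/ q) \/ p) -> (s \/ (q \/ s))) -> (~q \/ ((r /\ t) -> (t -> r)))) \/ ~(~~(s \/ r) -> ((~s -> ~s) /\ ((p \/ r) \/ ~p))))
  41. (~(q /\ (~((p -> r) \/ (r \/ r)) \/ (((s \/ r) \/ r) -> ~(q /\ q)))) /\ (~((((p \/ q) \/ p) -> (s \/ (q \/ s))) -> (~q \/ ((r /\ t) -> (t -> r)))) \/ ~(~~(s \/ r) -> ((~s -> ~s) /\ ((p \/ r) \/ ~p)))))
Total distinct subformulas = 41

41


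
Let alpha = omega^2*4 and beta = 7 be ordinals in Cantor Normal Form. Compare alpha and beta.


Compare term by term from highest exponent:
alpha = omega^2*4
beta = 7
Term 1: alpha has omega^2*4, beta has omega^0*7
Result: alpha > beta

alpha > beta


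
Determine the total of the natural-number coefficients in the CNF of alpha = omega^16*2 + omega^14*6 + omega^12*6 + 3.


CNF: omega^16*2 + omega^14*6 + omega^12*6 + 3
Coefficients: 2 + 6 + 6 + 3 = 17

17


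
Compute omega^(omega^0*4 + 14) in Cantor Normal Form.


omega^(omega^0*4 + 14):
omega^0 = 1, so the exponent is 4 + 14 = 18 (finite ordinal addition).
Result = omega^18, already a single CNF term.

omega^18


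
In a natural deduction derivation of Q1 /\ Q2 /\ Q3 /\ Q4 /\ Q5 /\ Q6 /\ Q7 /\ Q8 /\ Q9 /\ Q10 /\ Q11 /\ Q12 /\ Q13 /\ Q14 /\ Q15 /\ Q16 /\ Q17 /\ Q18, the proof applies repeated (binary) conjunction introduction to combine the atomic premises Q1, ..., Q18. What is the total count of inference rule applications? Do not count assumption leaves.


The target conjunction has 18 conjuncts, i.e. 17 binary /\ connectives.
Each conjunction-intro joins two pieces, so 18 atoms require 18-1 = 17 applications.
Total inference nodes = 17

17


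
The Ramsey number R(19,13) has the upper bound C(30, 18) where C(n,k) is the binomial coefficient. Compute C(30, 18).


R(19,13) <= C(19+13-2, 19-1) = C(30, 18)
C(30, 18) = 30! / (18! * 12!)
= 86493225

86493225


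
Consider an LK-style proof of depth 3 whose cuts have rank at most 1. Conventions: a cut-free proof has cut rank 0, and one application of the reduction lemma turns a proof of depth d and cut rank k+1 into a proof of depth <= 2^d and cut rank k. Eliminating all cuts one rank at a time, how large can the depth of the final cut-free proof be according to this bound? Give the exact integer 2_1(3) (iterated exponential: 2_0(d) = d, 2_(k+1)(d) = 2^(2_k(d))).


Each rank reduction sends depth d to at most 2^d; cut rank r needs r reductions.
2_0(3) = 3
2_1(3) = 2^3 = 8
Cut-free depth bound = 8

8


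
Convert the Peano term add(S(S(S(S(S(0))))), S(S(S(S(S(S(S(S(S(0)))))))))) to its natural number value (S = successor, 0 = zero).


add(S^5(0), S^9(0)):
S^5(0) = 5
S^9(0) = 9
5 + 9 = 14

14


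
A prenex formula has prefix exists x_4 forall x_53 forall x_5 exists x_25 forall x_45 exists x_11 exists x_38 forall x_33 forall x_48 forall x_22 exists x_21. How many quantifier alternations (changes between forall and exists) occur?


Walk the prefix and count type changes:
  position 1: exists -> forall <-- alternation
  position 2: forall -> forall
  position 3: forall -> exists <-- alternation
  position 4: exists -> forall <-- alternation
  position 5: forall -> exists <-- alternation
  position 6: exists -> exists
  position 7: exists -> forall <-- alternation
  position 8: forall -> forall
  position 9: forall -> forall
  position 10: forall -> exists <-- alternation
Total alternations = 6

6


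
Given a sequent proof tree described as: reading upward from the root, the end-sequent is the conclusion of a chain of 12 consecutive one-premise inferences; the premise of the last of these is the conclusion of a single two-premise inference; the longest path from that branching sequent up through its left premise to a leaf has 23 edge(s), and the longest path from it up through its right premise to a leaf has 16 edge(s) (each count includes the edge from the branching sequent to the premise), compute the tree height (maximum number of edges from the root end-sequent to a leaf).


Longest path through the left premise: 23 edges (measured from the branching sequent)
Longest path through the right premise: 16 edges
Height of the subtree rooted at the branching sequent: max(23, 16) = 23
The branching sequent sits 12 edges above the root (the chain of one-premise inferences), so height = 23 + 12 = 35

35


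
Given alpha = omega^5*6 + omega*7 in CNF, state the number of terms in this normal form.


CNF: omega^5*6 + omega*7
Count the summands separated by '+':
  term 1: omega^5*6
  term 2: omega*7
Total terms = 2

2


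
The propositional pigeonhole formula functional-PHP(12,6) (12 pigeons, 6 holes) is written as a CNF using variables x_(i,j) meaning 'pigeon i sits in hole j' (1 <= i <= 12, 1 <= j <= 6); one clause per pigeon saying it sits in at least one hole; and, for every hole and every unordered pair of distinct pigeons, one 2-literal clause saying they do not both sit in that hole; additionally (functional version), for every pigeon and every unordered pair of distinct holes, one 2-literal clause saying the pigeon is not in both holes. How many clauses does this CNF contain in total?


functional-PHP(12,6): 12 pigeons, 6 holes, 12*6 = 72 variables.
- pigeon clauses: one per pigeon -> 12 clauses
- hole clauses: 6 holes * C(12,2) = 6 * 66 -> 396 clauses
- functional clauses: 12 pigeons * C(6,2) = 12 * 15 -> 180 clauses
Total clauses = 12 + 396 + 180 = 588

588


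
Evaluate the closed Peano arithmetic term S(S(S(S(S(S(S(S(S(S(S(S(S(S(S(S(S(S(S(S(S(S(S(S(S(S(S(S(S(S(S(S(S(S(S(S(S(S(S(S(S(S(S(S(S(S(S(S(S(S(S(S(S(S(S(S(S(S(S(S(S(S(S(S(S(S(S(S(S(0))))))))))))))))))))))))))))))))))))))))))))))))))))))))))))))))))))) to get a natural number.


Counting successors applied to 0:
69 applications of S to 0 = 69

69


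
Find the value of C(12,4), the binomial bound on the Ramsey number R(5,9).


R(5,9) <= C(5+9-2, 5-1) = C(12, 4)
C(12, 4) = 12! / (4! * 8!)
= 495

495


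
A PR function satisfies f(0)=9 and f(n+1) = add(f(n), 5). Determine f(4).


f(0) = 9
f(1) = add(f(0), 5) = add(9, 5) = 14
f(2) = add(f(1), 5) = add(14, 5) = 19
f(3) = add(f(2), 5) = add(19, 5) = 24
f(4) = add(f(3), 5) = add(24, 5) = 29


29


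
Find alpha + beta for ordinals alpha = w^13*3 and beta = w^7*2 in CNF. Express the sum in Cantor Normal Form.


Ordinal addition w^13*3 + w^7*2:
Leading exponent of alpha (13) > leading exponent of beta (7).
Since alpha's term has higher exponent than beta's leading term,
the sum is simply alpha followed by beta.
Result = w^13*3 + w^7*2

w^13*3 + w^7*2


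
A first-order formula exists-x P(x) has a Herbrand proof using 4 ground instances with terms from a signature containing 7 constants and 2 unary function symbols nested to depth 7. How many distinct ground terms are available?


Herbrand terms by depth:
Depth 0: 7 constants
Depth 1: 14 new terms (running total: 21)
Depth 2: 28 new terms (running total: 49)
Depth 3: 56 new terms (running total: 105)
Depth 4: 112 new terms (running total: 217)
Depth 5: 224 new terms (running total: 441)
Depth 6: 448 new terms (running total: 889)
Depth 7: 896 new terms (running total: 1785)
Total distinct ground terms = 1785

1785


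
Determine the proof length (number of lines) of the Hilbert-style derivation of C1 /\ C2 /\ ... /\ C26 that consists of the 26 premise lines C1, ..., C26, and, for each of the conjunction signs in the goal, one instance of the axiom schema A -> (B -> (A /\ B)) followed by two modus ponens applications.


Conjoining 26 premises:
- 26 premise lines
- the goal has 25 conjunction signs; each costs 1 axiom instance + 2 MP = 3 lines: 3 * 25 = 75
Total = 26 + 75 = 101 lines.

101


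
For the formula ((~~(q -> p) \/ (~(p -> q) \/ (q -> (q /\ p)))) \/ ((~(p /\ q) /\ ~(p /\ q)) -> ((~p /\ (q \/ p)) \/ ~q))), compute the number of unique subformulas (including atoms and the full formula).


Formula: ((~~(q -> p) \/ (~(p -> q) \/ (q -> (q /\ p)))) \/ ((~(p /\ q) /\ ~(p /\ q)) -> ((~p /\ (q \/ p)) \/ ~q)))
Subformulas found:
  1. q
  2. p
  3. ~p
  4. ~q
  5. (q /\ p)
  6. (q \/ p)
  7. (p /\ q)
  8. (q -> p)
  9. (p -> q)
  10. ~(q -> p)
  11. ~(p /\ q)
  12. ~(p -> q)
  13. ~~(q -> p)
  14. (q -> (q /\ p))
  15. (~p /\ (q \/ p))
  16. ((~p /\ (q \/ p)) \/ ~q)
  17. (~(p /\ q) /\ ~(p /\ q))
  18. (~(p -> q) \/ (q -> (q /\ p)))
  19. (~~(q -> p) \/ (~(p -> q) \/ (q -> (q /\ p))))
  20. ((~(p /\ q) /\ ~(p /\ q)) -> ((~p /\ (q \/ p)) \/ ~q))
  21. ((~~(q -> p) \/ (~(p -> q) \/ (q -> (q /\ p)))) \/ ((~(p /\ q) /\ ~(p /\ q)) -> ((~p /\ (q \/ p)) \/ ~q)))
Total distinct subformulas = 21

21


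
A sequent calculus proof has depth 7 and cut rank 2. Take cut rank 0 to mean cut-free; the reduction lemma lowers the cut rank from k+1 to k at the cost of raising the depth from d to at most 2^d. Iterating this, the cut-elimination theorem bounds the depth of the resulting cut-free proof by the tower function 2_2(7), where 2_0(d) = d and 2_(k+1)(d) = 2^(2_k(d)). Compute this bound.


Each rank reduction sends depth d to at most 2^d; cut rank r needs r reductions.
2_0(7) = 7
2_1(7) = 2^7 = 128
2_2(7) = 2^128 = 340282366920938463463374607431768211456
Cut-free depth bound = 340282366920938463463374607431768211456

340282366920938463463374607431768211456


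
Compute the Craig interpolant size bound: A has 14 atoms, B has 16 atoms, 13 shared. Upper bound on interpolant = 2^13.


Shared atoms = 13
Craig interpolant size bound = 2^13
= 8192

8192


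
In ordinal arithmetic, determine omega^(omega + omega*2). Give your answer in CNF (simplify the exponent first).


omega^(omega + omega*2):
Both terms of the exponent have the same exponent 1, so they merge: omega + omega*2 = omega*(1+2) = omega*3.
omega raised to a CNF ordinal is a single CNF term: Result = omega^(omega*3)

omega^(omega*3)


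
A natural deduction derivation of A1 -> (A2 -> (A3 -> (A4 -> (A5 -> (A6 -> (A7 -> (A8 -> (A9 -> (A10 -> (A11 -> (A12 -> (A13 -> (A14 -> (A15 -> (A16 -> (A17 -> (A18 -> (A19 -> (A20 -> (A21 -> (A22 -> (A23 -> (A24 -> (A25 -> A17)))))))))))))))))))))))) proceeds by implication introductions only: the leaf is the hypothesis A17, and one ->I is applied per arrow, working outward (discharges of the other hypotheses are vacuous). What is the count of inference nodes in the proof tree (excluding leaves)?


The formula has 25 arrows (->); its innermost consequent A17 is one of the antecedents,
so the proof starts from the hypothesis leaf A17 (not a rule application) and closes one arrow per ->I.
Building A1 -> (A2 -> (A3 -> (A4 -> (A5 -> (A6 -> (A7 -> (A8 -> (A9 -> (A10 -> (A11 -> (A12 -> (A13 -> (A14 -> (A15 -> (A16 -> (A17 -> (A18 -> (A19 -> (A20 -> (A21 -> (A22 -> (A23 -> (A24 -> (A25 -> A17)))))))))))))))))))))))) therefore takes 25 nested implication introductions.
Total inference nodes = 25

25


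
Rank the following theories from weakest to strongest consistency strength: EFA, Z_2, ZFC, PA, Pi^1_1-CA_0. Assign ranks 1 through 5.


Ordering by consistency strength:
1. EFA
2. PA
3. Pi^1_1-CA_0
4. Z_2
5. ZFC


EFA=1, Z_2=4, ZFC=5, PA=2, Pi^1_1-CA_0=3


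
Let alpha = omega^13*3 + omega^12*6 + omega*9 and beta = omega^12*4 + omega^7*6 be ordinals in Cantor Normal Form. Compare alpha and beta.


Compare term by term from highest exponent:
alpha = omega^13*3 + omega^12*6 + omega*9
beta = omega^12*4 + omega^7*6
Term 1: alpha has omega^13*3, beta has omega^12*4
Term 2: alpha has omega^12*6, beta has omega^7*6
Term 3: alpha has omega^1*9, beta has omega^0*0
Result: alpha > beta

alpha > beta


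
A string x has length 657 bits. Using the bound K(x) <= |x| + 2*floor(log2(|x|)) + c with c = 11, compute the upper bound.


floor(log2(657)) = 9
2 * 9 = 18
K(x) <= 657 + 18 + 11 = 686

686


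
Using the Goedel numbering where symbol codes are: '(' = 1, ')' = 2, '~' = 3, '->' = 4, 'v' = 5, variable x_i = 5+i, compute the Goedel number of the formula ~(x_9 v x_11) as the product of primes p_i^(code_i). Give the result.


Formula: ~(x_9 v x_11)
Symbol codes: [3, 1, 14, 5, 16, 2]
Primes: [2, 3, 5, 7, 11, 13]
p_1^3 = 2^3 = 8
p_2^1 = 3^1 = 3
p_3^14 = 5^14 = 6103515625
p_4^5 = 7^5 = 16807
p_5^16 = 11^16 = 45949729863572161
p_6^2 = 13^2 = 169
Product = 19118383529162502740868603515625000

19118383529162502740868603515625000


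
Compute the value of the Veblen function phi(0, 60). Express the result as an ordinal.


phi(0, 60):
phi(0, beta) = omega^beta by definition.
phi(0, 60) = omega^60

omega^60


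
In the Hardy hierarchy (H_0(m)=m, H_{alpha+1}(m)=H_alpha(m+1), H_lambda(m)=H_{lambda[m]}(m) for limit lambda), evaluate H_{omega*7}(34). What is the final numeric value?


H_{omega*7}(34):
For the Hardy hierarchy, H_{omega*k}(n) = 2^k * n.
2^7 = 128.
128 * 34 = 4352

4352


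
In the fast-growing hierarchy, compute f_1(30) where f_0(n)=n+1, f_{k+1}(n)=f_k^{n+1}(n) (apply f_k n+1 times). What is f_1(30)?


f_1(30) = f_0^31(30)
f_0 adds 1 each time, applied 31 times.
f_1(30) = 30 + 31 = 61

61


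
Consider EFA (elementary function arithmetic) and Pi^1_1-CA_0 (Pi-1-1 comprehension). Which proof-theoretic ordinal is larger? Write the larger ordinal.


Proof-theoretic ordinal of EFA (elementary function arithmetic): omega^3
Proof-theoretic ordinal of Pi^1_1-CA_0 (Pi-1-1 comprehension): psi_0(Omega_omega)
Comparing: omega^3 < psi_0(Omega_omega).
The larger ordinal is psi_0(Omega_omega) (from Pi^1_1-CA_0 (Pi-1-1 comprehension)).

psi_0(Omega_omega)


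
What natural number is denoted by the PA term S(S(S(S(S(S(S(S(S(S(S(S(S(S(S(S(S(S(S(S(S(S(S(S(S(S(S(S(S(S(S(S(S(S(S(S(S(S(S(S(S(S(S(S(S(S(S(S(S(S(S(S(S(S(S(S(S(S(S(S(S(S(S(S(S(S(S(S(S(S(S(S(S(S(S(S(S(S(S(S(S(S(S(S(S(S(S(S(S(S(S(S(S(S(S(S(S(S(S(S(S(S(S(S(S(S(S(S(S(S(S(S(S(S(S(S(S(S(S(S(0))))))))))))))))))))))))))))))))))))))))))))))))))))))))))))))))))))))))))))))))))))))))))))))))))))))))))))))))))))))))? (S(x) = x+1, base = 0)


Counting successors applied to 0:
120 applications of S to 0 = 120

120


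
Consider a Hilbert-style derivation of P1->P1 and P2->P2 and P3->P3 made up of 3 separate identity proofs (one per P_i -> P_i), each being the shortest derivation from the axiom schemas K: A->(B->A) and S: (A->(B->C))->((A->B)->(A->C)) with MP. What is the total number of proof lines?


The shortest proof of A->A from K and S in the Hilbert calculus has exactly 5 lines:
(1) K instance A->((A->A)->A), (2) S instance, (3) MP on 1,2, (4) K instance A->(A->A), (5) MP on 3,4.
For 3 independent identities: 3 * 5 = 15 lines total.

15


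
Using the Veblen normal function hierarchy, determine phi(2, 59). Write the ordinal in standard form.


phi(2, 59):
phi(2, beta) = zeta_beta (the beta-th zeta number, fixed point of epsilon).
phi(2, 59) = zeta_59

zeta_59


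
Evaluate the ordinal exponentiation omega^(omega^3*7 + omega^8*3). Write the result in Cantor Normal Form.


omega^(omega^3*7 + omega^8*3):
In ordinal addition a term is absorbed by a following term of strictly larger exponent: 3 < 8, so omega^3*7 + omega^8*3 = omega^8*3.
omega raised to a CNF ordinal is a single CNF term: Result = omega^(omega^8*3)

omega^(omega^8*3)


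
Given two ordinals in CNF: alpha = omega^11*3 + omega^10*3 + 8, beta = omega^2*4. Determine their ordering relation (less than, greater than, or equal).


Compare term by term from highest exponent:
alpha = omega^11*3 + omega^10*3 + 8
beta = omega^2*4
Term 1: alpha has omega^11*3, beta has omega^2*4
Term 2: alpha has omega^10*3, beta has omega^0*0
Term 3: alpha has omega^0*8, beta has omega^0*0
Result: alpha > beta

alpha > beta


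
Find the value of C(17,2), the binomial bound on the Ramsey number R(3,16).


R(3,16) <= C(3+16-2, 3-1) = C(17, 2)
C(17, 2) = 17! / (2! * 15!)
= 136

136


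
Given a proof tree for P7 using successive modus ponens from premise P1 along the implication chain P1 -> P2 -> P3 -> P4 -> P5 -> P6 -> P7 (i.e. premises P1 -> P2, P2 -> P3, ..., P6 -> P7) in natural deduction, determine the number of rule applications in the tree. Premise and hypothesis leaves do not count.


We have a chain: P1 -> P2 -> P3 -> P4 -> P5 -> P6 -> P7.
Each modus ponens application produces the next variable.
The chain has 7 propositions, so 7-1 = 6 modus ponens steps.
Total inference nodes = 6

6


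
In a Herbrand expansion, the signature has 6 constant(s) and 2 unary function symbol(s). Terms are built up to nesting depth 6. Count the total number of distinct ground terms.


Herbrand terms by depth:
Depth 0: 6 constants
Depth 1: 12 new terms (running total: 18)
Depth 2: 24 new terms (running total: 42)
Depth 3: 48 new terms (running total: 90)
Depth 4: 96 new terms (running total: 186)
Depth 5: 192 new terms (running total: 378)
Depth 6: 384 new terms (running total: 762)
Total distinct ground terms = 762

762


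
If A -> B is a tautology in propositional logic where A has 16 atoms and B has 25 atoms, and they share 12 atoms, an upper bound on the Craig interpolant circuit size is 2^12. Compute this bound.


Shared atoms = 12
Craig interpolant size bound = 2^12
= 4096

4096


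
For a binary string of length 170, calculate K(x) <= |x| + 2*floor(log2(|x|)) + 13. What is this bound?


floor(log2(170)) = 7
2 * 7 = 14
K(x) <= 170 + 14 + 13 = 197

197
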